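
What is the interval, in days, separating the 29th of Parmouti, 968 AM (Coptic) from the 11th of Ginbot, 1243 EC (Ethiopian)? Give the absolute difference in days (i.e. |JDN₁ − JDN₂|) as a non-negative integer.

354

JDN of the first date = 2178465.
JDN of the second date = 2178111.
|2178111 − 2178465| = 354.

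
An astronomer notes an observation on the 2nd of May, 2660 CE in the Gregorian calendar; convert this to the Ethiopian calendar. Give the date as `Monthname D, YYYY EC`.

Both dates share Julian Day Number 2692727; in the Ethiopian calendar that is 19 Miyazya 2652 EC.

Miyazya 19, 2652 EC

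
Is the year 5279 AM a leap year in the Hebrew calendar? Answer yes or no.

no

Hebrew year 5279 is year 16 of its 19-year Metonic cycle; leap years are at positions 3, 6, 8, 11, 14, 17, 19, so it is a common year (12 months).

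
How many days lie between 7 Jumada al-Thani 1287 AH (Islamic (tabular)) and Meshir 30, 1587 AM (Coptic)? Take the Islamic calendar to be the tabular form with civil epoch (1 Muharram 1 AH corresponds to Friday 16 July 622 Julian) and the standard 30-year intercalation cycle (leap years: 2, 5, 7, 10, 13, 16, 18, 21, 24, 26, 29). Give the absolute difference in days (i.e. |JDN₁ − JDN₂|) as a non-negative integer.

185

JDN of the first date = 2404310.
JDN of the second date = 2404495.
|2404495 − 2404310| = 185.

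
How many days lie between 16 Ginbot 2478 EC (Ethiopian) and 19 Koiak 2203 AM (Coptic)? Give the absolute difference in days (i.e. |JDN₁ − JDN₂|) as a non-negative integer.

First date → JDN 2629200; second date → JDN 2629418.
The interval is |2629200 − 2629418| = 218 days.

218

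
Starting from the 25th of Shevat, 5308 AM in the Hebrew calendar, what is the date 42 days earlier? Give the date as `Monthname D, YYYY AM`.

Tevet 12, 5308 AM

Counting 42 days back from JDN 2286499 reaches JDN 2286457, which is Tevet 12, 5308 AM.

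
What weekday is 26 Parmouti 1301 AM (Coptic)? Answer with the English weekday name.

In the Gregorian calendar this is 1 May 1585 (JDN 2300090).
Since JDN mod 7 = 2 (0 = Monday), the day is Wednesday.

Wednesday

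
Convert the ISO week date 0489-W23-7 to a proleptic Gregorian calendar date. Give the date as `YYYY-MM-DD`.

ISO week 1 of 489 is the week containing the first Thursday of 489.
Week 23, day 7 (Sunday) lands on 0489-06-12.

0489-06-12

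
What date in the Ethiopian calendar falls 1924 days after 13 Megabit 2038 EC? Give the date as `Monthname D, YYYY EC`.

Counting 1924 days forward from JDN 2468427 reaches JDN 2470351, which is Sene 21, 2043 EC.

Sene 21, 2043 EC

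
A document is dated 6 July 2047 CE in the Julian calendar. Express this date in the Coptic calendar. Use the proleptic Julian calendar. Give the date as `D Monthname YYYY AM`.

Julian Day Number of the source date = 2468911.
Converting JDN 2468911 to the Coptic calendar gives 12 Epip 1763 AM.

12 Epip 1763 AM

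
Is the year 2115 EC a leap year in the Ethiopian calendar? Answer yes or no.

2115 mod 4 = 3; in the Ethiopian calendar a year is leap when year mod 4 = 3, so it is a leap year.

yes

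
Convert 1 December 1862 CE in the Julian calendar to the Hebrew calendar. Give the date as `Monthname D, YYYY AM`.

The source date corresponds to 13 December 1862 in the Gregorian calendar (JDN 2401488).
That day falls on 21 Kislev 5623 AM in the Hebrew calendar.

Kislev 21, 5623 AM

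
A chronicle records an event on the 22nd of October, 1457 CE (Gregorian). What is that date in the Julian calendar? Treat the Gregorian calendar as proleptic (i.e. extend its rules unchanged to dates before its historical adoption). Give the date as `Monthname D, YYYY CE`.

October 13, 1457 CE

At this point the Julian calendar is 9 days behind the Gregorian.
22 October 1457 Gregorian − 9 days → 13 October 1457 Julian.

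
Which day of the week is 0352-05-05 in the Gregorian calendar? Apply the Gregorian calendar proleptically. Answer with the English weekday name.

Monday

1849750 ≡ 0 (mod 7); counting from Monday = 0 gives Monday.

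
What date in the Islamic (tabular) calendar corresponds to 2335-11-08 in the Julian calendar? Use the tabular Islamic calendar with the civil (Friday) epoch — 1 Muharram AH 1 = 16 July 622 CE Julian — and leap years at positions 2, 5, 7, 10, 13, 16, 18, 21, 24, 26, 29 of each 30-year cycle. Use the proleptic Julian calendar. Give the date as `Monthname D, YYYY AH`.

Dhu al-Hijjah 7, 1766 AH

The source date corresponds to 24 November 2335 in the Gregorian calendar (JDN 2574228).
That day falls on 7 Dhu al-Hijjah 1766 AH in the tabular Islamic calendar.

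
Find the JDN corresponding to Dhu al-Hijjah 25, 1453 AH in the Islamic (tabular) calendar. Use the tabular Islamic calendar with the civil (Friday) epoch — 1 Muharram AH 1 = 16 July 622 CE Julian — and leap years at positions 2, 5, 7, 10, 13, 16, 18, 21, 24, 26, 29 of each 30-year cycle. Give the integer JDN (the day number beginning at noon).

Equivalently 6 April 2032 (Gregorian).
JDN 2299161 is 15 October 1582 CE (Gregorian); the target day is +164168 days from there, so JDN = 2463329.

2463329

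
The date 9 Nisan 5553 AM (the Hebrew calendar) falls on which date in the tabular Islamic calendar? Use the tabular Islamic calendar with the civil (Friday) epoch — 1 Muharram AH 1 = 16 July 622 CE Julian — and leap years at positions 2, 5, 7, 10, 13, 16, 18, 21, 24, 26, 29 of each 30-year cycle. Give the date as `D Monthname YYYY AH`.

9 Sha'ban 1207 AH

Julian Day Number of the source date = 2376021.
Converting JDN 2376021 to the tabular Islamic calendar gives 9 Sha'ban 1207 AH.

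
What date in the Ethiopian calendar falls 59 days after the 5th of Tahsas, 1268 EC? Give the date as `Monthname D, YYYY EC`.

The starting date is JDN 2187087; 2187087 + 59 = 2187146.
JDN 2187146 corresponds to Yekatit 4, 1268 EC.

Yekatit 4, 1268 EC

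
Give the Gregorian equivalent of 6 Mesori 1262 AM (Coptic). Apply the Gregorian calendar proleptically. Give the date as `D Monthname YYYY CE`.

9 August 1546 CE

Both dates share Julian Day Number 2285945; in the Gregorian calendar that is 9 August 1546 CE.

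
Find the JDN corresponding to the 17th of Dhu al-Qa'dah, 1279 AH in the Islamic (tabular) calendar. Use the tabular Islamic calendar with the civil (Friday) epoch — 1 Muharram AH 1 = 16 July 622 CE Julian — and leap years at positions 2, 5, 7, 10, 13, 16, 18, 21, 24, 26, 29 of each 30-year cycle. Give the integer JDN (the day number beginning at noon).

Equivalently 6 May 1863 (Gregorian).
JDN 2299161 is 15 October 1582 CE (Gregorian); the target day is +102471 days from there, so JDN = 2401632.

2401632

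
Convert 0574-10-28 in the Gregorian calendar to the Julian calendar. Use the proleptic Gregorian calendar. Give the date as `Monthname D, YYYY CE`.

At this point the Julian calendar is 2 days behind the Gregorian.
28 October 574 Gregorian − 2 days → 26 October 574 Julian.

October 26, 574 CE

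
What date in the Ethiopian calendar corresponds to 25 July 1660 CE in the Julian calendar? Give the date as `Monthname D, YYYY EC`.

Both dates share Julian Day Number 2327579; in the Ethiopian calendar that is 1 Nehase 1652 EC.

Nehase 1, 1652 EC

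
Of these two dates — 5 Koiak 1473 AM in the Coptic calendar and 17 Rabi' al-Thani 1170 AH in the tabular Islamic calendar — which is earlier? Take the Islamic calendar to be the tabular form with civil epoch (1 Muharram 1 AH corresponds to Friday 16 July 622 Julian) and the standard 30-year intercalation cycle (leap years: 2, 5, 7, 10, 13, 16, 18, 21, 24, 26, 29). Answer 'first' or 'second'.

first

First date → JDN 2362772; second date → JDN 2362800.
JDN 2362772 < JDN 2362800, so the first date is earlier.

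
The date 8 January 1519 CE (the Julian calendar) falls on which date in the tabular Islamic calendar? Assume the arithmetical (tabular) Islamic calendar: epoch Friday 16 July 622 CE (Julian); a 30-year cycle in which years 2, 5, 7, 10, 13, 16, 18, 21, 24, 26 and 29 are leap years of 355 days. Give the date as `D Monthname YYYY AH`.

The source date corresponds to 18 January 1519 in the proleptic Gregorian calendar (JDN 2275880).
That day falls on 6 Muharram 925 AH in the tabular Islamic calendar.

6 Muharram 925 AH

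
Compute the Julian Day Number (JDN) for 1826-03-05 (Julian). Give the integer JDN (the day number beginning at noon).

2388068

Equivalently 17 March 1826 (Gregorian).
JDN 2400001 is 17 November 1858 CE (Gregorian), MJD 0; the target day is −11933 days from there, so JDN = 2388068.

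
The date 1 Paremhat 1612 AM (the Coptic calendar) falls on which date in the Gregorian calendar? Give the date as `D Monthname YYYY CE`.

9 March 1896 CE

Both dates share Julian Day Number 2413628; in the Gregorian calendar that is 9 March 1896 CE.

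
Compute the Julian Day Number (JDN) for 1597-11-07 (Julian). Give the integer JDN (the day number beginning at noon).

In the Gregorian calendar the same day is 17 November 1597.
JDN 2451545 is 1 January 2000 CE (Gregorian); the target day is −146872 days from there, so JDN = 2304673.

2304673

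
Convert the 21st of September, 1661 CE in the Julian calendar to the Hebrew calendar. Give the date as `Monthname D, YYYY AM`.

The source date corresponds to 1 October 1661 in the Gregorian calendar (JDN 2328002).
That day falls on 8 Tishrei 5422 AM in the Hebrew calendar.

Tishrei 8, 5422 AM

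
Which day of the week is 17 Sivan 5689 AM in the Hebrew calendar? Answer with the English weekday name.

Tuesday

In the Gregorian calendar this is 25 June 1929 (JDN 2425788).
JDN 2425788 mod 7 = 1, and JDN 0 was a Monday, so this is a Tuesday.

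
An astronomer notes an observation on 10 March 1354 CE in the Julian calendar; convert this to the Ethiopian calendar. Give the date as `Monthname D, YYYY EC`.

Julian Day Number of the source date = 2215675.
Converting JDN 2215675 to the Ethiopian calendar gives 14 Megabit 1346 EC.

Megabit 14, 1346 EC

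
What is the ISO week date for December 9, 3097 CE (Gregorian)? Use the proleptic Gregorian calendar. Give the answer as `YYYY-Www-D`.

3097-W49-4

The weekday is Thursday (ISO weekday 4).
That Thursday belongs to ISO week 49 of ISO year 3097.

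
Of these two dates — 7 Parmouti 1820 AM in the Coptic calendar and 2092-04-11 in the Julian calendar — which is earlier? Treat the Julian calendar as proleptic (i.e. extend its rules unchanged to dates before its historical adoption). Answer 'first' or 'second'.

second

Converting both to JDN: 2489636 vs 2485262; the smaller is the second.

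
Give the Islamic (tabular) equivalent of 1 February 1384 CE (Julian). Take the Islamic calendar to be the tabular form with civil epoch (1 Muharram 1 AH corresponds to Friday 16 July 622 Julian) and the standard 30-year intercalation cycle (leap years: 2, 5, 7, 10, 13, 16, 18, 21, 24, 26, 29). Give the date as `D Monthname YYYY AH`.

8 Dhu al-Hijjah 785 AH

Both dates share Julian Day Number 2226595; in the tabular Islamic calendar that is 8 Dhu al-Hijjah 785 AH.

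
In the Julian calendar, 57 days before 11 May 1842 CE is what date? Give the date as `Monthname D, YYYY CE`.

Counting 57 days back from JDN 2393979 reaches JDN 2393922, which is March 15, 1842 CE.

March 15, 1842 CE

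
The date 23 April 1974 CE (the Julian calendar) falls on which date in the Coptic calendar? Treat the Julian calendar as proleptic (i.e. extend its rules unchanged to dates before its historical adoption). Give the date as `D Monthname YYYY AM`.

Both dates share Julian Day Number 2442174; in the Coptic calendar that is 28 Parmouti 1690 AM.

28 Parmouti 1690 AM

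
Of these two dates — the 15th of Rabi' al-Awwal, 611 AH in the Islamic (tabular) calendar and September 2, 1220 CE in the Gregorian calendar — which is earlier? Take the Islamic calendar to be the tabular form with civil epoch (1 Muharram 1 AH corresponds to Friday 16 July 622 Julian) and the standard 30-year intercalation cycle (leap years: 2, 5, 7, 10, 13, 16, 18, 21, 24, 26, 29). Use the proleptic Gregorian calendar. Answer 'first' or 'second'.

Converting both to JDN: 2164677 vs 2166901; the smaller is the first.

first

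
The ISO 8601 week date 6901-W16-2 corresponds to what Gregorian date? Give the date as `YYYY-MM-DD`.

6901-04-19

ISO week 1 of 6901 is the week containing the first Thursday of 6901.
Week 16, day 2 (Tuesday) lands on 6901-04-19.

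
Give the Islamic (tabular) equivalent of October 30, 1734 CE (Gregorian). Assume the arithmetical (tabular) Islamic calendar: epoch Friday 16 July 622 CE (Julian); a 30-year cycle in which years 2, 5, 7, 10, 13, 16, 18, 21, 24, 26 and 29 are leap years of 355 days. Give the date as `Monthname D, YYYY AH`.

Jumada al-Thani 2, 1147 AH

Julian Day Number of the source date = 2354693.
Converting JDN 2354693 to the tabular Islamic calendar gives 2 Jumada al-Thani 1147 AH.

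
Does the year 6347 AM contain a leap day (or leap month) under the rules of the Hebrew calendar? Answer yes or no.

Hebrew year 6347 is year 1 of its 19-year Metonic cycle; leap years are at positions 3, 6, 8, 11, 14, 17, 19, so it is a common year (12 months).

no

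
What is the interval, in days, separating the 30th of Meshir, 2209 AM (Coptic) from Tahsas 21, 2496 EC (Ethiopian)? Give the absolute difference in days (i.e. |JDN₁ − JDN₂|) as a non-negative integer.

3949

JDN of the first date = 2631681.
JDN of the second date = 2635630.
|2635630 − 2631681| = 3949.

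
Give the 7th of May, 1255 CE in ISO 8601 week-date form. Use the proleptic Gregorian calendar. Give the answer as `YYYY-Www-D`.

The weekday is Friday (ISO weekday 5).
That Friday belongs to ISO week 18 of ISO year 1255.

1255-W18-5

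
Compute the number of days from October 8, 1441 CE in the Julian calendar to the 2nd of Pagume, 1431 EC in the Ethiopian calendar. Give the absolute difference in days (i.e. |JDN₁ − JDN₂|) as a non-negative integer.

JDN of the first date = 2247664.
JDN of the second date = 2246889.
|2246889 − 2247664| = 775.

775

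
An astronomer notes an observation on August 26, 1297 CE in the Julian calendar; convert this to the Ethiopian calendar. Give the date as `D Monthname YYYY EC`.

3 Pagume 1289 EC

The source date corresponds to 2 September 1297 in the proleptic Gregorian calendar (JDN 2195025).
That day falls on 3 Pagume 1289 EC in the Ethiopian calendar.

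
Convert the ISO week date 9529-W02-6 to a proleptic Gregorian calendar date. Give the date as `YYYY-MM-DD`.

ISO week 1 of 9529 is the week containing the first Thursday of 9529.
Week 2, day 6 (Saturday) lands on 9529-01-12.

9529-01-12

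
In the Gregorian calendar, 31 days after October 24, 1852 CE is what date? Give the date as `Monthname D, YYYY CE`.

The starting date is JDN 2397786; 2397786 + 31 = 2397817.
JDN 2397817 corresponds to November 24, 1852 CE.

November 24, 1852 CE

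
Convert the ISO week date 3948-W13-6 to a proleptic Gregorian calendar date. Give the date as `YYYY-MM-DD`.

3948-03-27

ISO week 1 of 3948 is the week containing the first Thursday of 3948.
Week 13, day 6 (Saturday) lands on 3948-03-27.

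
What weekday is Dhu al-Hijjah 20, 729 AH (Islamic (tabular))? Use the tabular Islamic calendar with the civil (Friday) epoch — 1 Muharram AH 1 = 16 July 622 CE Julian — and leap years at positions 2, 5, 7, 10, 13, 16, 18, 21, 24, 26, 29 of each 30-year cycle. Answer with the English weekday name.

Sunday

In the proleptic Gregorian calendar this is 23 October 1329 (JDN 2206763).
JDN 2206763 mod 7 = 6, and JDN 0 was a Monday, so this is a Sunday.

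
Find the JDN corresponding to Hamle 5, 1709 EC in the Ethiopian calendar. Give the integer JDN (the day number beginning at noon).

2348372

Equivalently 10 July 1717 (Gregorian).
JDN 2451545 is 1 January 2000 CE (Gregorian); the target day is −103173 days from there, so JDN = 2348372.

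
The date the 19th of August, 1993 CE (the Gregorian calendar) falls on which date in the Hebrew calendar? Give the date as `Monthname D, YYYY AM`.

Elul 2, 5753 AM

Both dates share Julian Day Number 2449219; in the Hebrew calendar that is 2 Elul 5753 AM.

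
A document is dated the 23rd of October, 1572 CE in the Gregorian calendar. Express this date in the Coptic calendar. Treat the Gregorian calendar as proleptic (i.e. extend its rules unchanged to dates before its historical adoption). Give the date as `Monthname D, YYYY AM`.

Paopi 16, 1289 AM

Both dates share Julian Day Number 2295517; in the Coptic calendar that is 16 Paopi 1289 AM.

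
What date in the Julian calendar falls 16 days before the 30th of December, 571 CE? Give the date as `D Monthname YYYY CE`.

Counting 16 days back from JDN 1929979 reaches JDN 1929963, which is 14 December 571 CE.

14 December 571 CE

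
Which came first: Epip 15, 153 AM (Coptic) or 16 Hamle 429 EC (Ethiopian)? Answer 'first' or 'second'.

first

The two dates have Julian Day Numbers 1880862 and 1880863 respectively.
Since 1880862 < 1880863, the first date comes first.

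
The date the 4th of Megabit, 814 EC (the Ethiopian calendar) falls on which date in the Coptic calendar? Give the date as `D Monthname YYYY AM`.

4 Paremhat 538 AM

Julian Day Number of the source date = 2021352.
Converting JDN 2021352 to the Coptic calendar gives 4 Paremhat 538 AM.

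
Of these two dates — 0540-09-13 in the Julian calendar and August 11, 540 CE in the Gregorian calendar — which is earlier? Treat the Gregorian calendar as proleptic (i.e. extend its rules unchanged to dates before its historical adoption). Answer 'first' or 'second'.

Converting both to JDN: 1918549 vs 1918514; the smaller is the second.

second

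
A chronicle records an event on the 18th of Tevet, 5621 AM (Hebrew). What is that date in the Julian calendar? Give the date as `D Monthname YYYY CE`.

19 December 1860 CE

The source date corresponds to 31 December 1860 in the Gregorian calendar (JDN 2400776).
That day falls on 19 December 1860 CE in the Julian calendar.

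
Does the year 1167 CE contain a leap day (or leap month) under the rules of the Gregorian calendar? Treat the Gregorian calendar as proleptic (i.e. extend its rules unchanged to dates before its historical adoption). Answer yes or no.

no

1167 is not divisible by 4, so it is a common year.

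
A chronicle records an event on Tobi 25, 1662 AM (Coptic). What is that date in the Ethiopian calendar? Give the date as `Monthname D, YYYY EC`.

Julian Day Number of the source date = 2431854.
Converting JDN 2431854 to the Ethiopian calendar gives 25 Tir 1938 EC.

Tir 25, 1938 EC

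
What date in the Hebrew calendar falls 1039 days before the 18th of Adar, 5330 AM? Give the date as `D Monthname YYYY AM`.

12 Iyar 5327 AM

JDN of the 18th of Adar, 5330 AM = 2294554.
2294554 − 1039 = 2293515.
JDN 2293515 in the Hebrew calendar is 12 Iyar 5327 AM.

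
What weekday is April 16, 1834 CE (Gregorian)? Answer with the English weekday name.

Since JDN mod 7 = 2 (0 = Monday), the day is Wednesday.

Wednesday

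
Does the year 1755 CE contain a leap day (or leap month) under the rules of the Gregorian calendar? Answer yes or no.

1755 is not divisible by 4, so it is a common year.

no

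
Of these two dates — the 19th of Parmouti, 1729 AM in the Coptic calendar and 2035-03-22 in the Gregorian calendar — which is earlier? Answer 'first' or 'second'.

first

First date → JDN 2456410; second date → JDN 2464409.
JDN 2456410 < JDN 2464409, so the first date is earlier.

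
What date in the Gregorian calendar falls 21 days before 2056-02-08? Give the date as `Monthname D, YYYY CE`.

January 18, 2056 CE

Counting 21 days back from JDN 2472037 reaches JDN 2472016, which is January 18, 2056 CE.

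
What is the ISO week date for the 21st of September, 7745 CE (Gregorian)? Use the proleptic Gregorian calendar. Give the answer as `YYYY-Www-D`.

7745-W38-2

The weekday is Tuesday (ISO weekday 2).
That Tuesday belongs to ISO week 38 of ISO year 7745.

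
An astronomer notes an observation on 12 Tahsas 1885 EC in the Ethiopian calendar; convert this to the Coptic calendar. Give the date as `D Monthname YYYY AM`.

Julian Day Number of the source date = 2412453.
Converting JDN 2412453 to the Coptic calendar gives 12 Koiak 1609 AM.

12 Koiak 1609 AM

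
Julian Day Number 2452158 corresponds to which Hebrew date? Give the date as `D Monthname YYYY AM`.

JDN 2452158 is 5 September 2001 in the Gregorian calendar.
In the Hebrew calendar that day is 17 Elul 5761 AM.

17 Elul 5761 AM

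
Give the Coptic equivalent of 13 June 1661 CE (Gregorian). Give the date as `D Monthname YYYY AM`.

9 Paoni 1377 AM

Both dates share Julian Day Number 2327892; in the Coptic calendar that is 9 Paoni 1377 AM.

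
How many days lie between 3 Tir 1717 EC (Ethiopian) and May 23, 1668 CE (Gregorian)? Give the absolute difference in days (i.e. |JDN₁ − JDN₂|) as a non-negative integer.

JDN of the first date = 2351112.
JDN of the second date = 2330428.
|2330428 − 2351112| = 20684.

20684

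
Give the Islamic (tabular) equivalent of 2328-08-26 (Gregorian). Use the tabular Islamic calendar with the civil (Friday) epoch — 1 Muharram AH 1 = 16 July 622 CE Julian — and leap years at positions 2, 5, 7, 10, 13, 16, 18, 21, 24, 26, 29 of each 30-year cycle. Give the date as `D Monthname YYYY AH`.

Both dates share Julian Day Number 2571582; in the tabular Islamic calendar that is 18 Jumada al-Thani 1759 AH.

18 Jumada al-Thani 1759 AH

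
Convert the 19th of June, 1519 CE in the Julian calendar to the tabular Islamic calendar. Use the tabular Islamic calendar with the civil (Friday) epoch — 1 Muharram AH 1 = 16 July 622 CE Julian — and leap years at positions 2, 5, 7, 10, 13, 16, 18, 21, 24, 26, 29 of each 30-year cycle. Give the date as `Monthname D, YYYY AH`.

Jumada al-Thani 20, 925 AH

Julian Day Number of the source date = 2276042.
Converting JDN 2276042 to the tabular Islamic calendar gives 20 Jumada al-Thani 925 AH.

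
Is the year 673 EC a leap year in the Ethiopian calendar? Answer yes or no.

673 mod 4 = 1; in the Ethiopian calendar a year is leap when year mod 4 = 3, so it is a common year.

no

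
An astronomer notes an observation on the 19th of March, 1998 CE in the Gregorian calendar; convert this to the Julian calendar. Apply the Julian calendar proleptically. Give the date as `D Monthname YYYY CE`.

6 March 1998 CE

The Julian–Gregorian offset here is 13 days (Julian trailing).
19 March 1998 Gregorian − 13 days → 6 March 1998 Julian.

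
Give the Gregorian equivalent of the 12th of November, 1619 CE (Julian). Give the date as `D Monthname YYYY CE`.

22 November 1619 CE

At this point the Julian calendar is 10 days behind the Gregorian.
12 November 1619 Julian + 10 days → 22 November 1619 Gregorian.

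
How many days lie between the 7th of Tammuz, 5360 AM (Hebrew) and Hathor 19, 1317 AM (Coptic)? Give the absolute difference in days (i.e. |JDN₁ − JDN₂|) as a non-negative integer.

159

First date → JDN 2305618; second date → JDN 2305777.
The interval is |2305618 − 2305777| = 159 days.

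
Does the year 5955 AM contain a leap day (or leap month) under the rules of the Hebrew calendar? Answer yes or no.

Hebrew year 5955 is year 8 of its 19-year Metonic cycle; leap years are at positions 3, 6, 8, 11, 14, 17, 19, so it is a leap year (13 months).

yes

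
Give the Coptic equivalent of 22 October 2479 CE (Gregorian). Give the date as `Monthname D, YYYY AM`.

Both dates share Julian Day Number 2626791; in the Coptic calendar that is 8 Paopi 2196 AM.

Paopi 8, 2196 AM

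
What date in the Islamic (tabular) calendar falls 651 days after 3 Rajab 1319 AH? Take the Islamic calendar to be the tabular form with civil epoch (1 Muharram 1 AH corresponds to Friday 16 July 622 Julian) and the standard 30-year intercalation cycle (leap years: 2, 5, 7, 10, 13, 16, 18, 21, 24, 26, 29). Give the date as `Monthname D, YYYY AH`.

The starting date is JDN 2415674; 2415674 + 651 = 2416325.
JDN 2416325 corresponds to Jumada al-Awwal 4, 1321 AH.

Jumada al-Awwal 4, 1321 AH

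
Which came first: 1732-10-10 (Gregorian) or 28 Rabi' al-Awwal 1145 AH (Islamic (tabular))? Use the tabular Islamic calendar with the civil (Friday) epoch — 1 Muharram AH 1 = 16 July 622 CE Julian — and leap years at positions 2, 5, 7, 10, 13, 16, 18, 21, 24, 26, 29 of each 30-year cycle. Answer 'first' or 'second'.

second

The two dates have Julian Day Numbers 2353943 and 2353921 respectively.
Since 2353921 < 2353943, the second date comes first.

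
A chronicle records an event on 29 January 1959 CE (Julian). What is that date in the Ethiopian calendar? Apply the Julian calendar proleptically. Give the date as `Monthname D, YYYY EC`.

The source date corresponds to 11 February 1959 in the Gregorian calendar (JDN 2436611).
That day falls on 4 Yekatit 1951 EC in the Ethiopian calendar.

Yekatit 4, 1951 EC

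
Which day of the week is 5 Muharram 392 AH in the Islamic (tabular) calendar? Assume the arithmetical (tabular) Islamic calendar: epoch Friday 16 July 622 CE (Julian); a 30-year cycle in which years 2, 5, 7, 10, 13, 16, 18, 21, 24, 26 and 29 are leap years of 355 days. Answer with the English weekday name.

Monday

This is JDN 2087001 (30 November 1001 Gregorian).
JDN 2087001 mod 7 = 0, and JDN 0 was a Monday, so this is a Monday.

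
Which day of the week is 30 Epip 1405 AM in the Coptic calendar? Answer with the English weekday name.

This is JDN 2338170 (3 August 1689 Gregorian).
JDN 2338170 mod 7 = 2, and JDN 0 was a Monday, so this is a Wednesday.

Wednesday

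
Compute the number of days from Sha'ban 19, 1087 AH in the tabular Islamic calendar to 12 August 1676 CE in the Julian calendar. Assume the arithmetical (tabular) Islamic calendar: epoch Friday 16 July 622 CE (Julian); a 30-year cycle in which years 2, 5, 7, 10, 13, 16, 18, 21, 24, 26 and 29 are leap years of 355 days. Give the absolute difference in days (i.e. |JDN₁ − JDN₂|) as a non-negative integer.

66

First date → JDN 2333507; second date → JDN 2333441.
The interval is |2333507 − 2333441| = 66 days.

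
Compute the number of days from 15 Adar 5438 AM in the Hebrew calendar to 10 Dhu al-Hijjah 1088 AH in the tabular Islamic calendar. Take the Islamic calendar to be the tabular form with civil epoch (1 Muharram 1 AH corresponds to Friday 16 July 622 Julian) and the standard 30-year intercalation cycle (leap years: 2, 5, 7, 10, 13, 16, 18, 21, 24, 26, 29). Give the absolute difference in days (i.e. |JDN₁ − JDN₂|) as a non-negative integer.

First date → JDN 2334005; second date → JDN 2333971.
The interval is |2334005 − 2333971| = 34 days.

34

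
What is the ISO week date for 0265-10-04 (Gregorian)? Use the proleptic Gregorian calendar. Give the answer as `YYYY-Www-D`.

The weekday is Wednesday (ISO weekday 3).
That Wednesday belongs to ISO week 40 of ISO year 265.

0265-W40-3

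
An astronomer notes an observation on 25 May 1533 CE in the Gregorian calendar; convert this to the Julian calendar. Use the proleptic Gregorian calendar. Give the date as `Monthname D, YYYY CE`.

May 15, 1533 CE

For dates in this range the Gregorian date is 10 days ahead of the Julian.
25 May 1533 Gregorian − 10 days → 15 May 1533 Julian.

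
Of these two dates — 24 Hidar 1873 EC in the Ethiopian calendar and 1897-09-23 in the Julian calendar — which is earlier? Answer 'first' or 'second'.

First date → JDN 2408052; second date → JDN 2414203.
JDN 2408052 < JDN 2414203, so the first date is earlier.

first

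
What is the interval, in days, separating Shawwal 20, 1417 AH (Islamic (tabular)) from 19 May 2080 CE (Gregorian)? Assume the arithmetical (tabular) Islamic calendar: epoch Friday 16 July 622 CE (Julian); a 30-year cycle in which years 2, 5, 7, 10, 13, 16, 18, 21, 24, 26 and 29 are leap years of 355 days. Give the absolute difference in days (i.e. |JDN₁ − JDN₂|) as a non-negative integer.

JDN of the first date = 2450508.
JDN of the second date = 2480904.
|2480904 − 2450508| = 30396.

30396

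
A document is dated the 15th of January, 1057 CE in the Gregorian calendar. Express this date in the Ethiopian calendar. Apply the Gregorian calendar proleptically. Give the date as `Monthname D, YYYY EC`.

Tir 14, 1049 EC

Julian Day Number of the source date = 2107136.
Converting JDN 2107136 to the Ethiopian calendar gives 14 Tir 1049 EC.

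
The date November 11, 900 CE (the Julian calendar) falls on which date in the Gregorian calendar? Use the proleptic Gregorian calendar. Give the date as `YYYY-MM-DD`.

0900-11-16

The Julian–Gregorian offset here is 5 days (Julian trailing).
11 November 900 Julian + 5 days → 16 November 900 Gregorian.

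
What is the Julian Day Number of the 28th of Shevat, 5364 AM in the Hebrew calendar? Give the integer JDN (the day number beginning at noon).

In the Gregorian calendar the same day is 30 January 1604.
JDN 2299161 is 15 October 1582 CE (Gregorian); the target day is +7777 days from there, so JDN = 2306938.

2306938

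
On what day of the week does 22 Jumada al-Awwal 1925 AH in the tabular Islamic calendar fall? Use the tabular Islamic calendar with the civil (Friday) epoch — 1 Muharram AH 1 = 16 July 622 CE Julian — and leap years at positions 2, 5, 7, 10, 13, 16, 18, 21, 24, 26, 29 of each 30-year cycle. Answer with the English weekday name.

Equivalently 19 August 2489 Gregorian, JDN 2630380.
JDN 2630380 mod 7 = 4, and JDN 0 was a Monday, so this is a Friday.

Friday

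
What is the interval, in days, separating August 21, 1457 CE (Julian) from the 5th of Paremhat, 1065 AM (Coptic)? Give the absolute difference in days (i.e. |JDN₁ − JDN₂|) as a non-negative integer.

First date → JDN 2253460; second date → JDN 2213840.
The interval is |2253460 − 2213840| = 39620 days.

39620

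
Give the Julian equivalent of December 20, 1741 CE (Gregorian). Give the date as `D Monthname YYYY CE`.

9 December 1741 CE

At this point the Julian calendar is 11 days behind the Gregorian.
20 December 1741 Gregorian − 11 days → 9 December 1741 Julian.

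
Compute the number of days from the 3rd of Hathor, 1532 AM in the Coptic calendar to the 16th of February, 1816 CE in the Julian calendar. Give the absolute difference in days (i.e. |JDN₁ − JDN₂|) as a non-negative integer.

108

First date → JDN 2384290; second date → JDN 2384398.
The interval is |2384290 − 2384398| = 108 days.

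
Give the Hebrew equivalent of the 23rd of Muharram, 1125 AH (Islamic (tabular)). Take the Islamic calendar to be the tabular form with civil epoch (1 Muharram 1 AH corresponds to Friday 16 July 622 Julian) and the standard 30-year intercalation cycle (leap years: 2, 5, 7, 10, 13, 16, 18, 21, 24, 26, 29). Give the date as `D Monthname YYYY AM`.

23 Shevat 5473 AM

Both dates share Julian Day Number 2346770; in the Hebrew calendar that is 23 Shevat 5473 AM.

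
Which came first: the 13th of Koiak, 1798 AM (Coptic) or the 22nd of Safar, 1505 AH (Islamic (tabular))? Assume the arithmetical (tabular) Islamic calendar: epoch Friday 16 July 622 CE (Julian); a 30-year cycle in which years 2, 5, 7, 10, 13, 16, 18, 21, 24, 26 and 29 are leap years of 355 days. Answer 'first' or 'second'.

First date → JDN 2481486; second date → JDN 2481458.
JDN 2481458 < JDN 2481486, so the second date is earlier.

second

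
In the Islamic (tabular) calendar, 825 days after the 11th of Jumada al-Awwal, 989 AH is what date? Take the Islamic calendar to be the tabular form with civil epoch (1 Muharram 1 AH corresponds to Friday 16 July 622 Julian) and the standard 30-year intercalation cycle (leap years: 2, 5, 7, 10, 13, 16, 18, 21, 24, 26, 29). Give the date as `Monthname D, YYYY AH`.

The starting date is JDN 2298682; 2298682 + 825 = 2299507.
JDN 2299507 corresponds to Ramadan 9, 991 AH.

Ramadan 9, 991 AH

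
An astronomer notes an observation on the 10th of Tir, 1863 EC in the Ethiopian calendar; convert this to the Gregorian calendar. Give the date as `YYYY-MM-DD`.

Both dates share Julian Day Number 2404445; in the Gregorian calendar that is 17 January 1871 CE.

1871-01-17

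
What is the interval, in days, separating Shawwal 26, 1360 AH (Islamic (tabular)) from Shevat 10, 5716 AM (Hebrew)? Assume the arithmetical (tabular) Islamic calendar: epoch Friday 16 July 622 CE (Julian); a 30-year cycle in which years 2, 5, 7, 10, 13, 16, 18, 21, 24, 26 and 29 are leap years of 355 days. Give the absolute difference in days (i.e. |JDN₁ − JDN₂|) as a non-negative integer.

JDN of the first date = 2430315.
JDN of the second date = 2435496.
|2435496 − 2430315| = 5181.

5181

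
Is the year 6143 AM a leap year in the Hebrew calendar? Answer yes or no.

yes

Hebrew year 6143 is year 6 of its 19-year Metonic cycle; leap years are at positions 3, 6, 8, 11, 14, 17, 19, so it is a leap year (13 months).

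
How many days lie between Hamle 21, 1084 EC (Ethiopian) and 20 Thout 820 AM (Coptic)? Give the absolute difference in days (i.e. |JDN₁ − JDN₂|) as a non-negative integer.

4082

First date → JDN 2120107; second date → JDN 2124189.
The interval is |2120107 − 2124189| = 4082 days.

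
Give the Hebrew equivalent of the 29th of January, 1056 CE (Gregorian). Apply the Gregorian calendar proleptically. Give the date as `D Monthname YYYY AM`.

4 Shevat 4816 AM

Julian Day Number of the source date = 2106784.
Converting JDN 2106784 to the Hebrew calendar gives 4 Shevat 4816 AM.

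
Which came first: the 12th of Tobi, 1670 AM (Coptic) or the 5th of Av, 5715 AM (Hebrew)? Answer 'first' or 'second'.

Converting both to JDN: 2434763 vs 2435313; the smaller is the first.

first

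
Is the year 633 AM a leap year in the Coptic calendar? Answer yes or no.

633 mod 4 = 1; in the Coptic calendar a year is leap when year mod 4 = 3, so it is a common year.

no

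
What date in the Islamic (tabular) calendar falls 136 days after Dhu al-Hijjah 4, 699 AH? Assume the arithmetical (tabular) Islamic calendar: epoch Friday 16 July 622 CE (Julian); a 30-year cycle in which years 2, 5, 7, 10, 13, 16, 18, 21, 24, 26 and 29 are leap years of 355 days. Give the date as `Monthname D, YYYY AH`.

JDN of Dhu al-Hijjah 4, 699 AH = 2196116.
2196116 + 136 = 2196252.
JDN 2196252 in the tabular Islamic calendar is Rabi' al-Thani 22, 700 AH.

Rabi' al-Thani 22, 700 AH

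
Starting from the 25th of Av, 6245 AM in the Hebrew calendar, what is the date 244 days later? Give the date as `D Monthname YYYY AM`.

Counting 244 days forward from JDN 2628906 reaches JDN 2629150, which is 2 Nisan 6246 AM.

2 Nisan 6246 AM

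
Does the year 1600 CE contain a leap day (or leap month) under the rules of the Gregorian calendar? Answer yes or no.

1600 is divisible by 4; 1600 is divisible by 100 but also by 400, so it is a leap year.

yes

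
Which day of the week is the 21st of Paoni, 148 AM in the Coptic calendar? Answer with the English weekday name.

This is JDN 1879012 (16 June 432 Gregorian).
1879012 ≡ 2 (mod 7); counting from Monday = 0 gives Wednesday.

Wednesday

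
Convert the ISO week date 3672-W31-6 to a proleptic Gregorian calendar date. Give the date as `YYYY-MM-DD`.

ISO week 1 of 3672 is the week containing the first Thursday of 3672.
Week 31, day 6 (Saturday) lands on 3672-08-06.

3672-08-06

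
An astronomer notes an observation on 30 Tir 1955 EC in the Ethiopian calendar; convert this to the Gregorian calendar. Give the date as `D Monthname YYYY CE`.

Both dates share Julian Day Number 2438068; in the Gregorian calendar that is 7 February 1963 CE.

7 February 1963 CE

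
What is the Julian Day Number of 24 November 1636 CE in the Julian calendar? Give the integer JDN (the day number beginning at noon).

2318935

Equivalently 4 December 1636 (Gregorian).
JDN 2299161 is 15 October 1582 CE (Gregorian); the target day is +19774 days from there, so JDN = 2318935.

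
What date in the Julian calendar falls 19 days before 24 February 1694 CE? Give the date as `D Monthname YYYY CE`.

5 February 1694 CE

JDN of 24 February 1694 CE = 2339846.
2339846 − 19 = 2339827.
JDN 2339827 in the Julian calendar is 5 February 1694 CE.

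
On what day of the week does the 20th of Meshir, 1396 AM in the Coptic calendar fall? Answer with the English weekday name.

Equivalently 25 February 1680 Gregorian, JDN 2334723.
Since JDN mod 7 = 6 (0 = Monday), the day is Sunday.

Sunday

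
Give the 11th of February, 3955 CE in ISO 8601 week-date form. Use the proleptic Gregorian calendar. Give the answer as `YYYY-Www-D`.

3955-W06-5

The weekday is Friday (ISO weekday 5).
That Friday belongs to ISO week 6 of ISO year 3955.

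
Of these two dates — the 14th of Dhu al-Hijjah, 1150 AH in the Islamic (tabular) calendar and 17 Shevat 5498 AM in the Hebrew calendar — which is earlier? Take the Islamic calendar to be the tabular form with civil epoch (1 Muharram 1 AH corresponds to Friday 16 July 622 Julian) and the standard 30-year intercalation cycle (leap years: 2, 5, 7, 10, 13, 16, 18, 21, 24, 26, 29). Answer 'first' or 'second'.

second

Converting both to JDN: 2355945 vs 2355889; the smaller is the second.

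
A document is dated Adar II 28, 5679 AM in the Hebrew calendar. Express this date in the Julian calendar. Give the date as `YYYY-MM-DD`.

Both dates share Julian Day Number 2422048; in the Julian calendar that is 17 March 1919 CE.

1919-03-17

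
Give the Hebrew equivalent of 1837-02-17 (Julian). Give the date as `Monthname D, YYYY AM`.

Adar I 24, 5597 AM

Both dates share Julian Day Number 2392070; in the Hebrew calendar that is 24 Adar I 5597 AM.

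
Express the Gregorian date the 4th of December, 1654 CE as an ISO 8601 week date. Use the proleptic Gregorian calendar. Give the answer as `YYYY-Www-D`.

1654-W49-5

The weekday is Friday (ISO weekday 5).
That Friday belongs to ISO week 49 of ISO year 1654.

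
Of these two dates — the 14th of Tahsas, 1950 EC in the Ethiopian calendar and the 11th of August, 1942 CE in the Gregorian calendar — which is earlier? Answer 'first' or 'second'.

First date → JDN 2436196; second date → JDN 2430583.
JDN 2430583 < JDN 2436196, so the second date is earlier.

second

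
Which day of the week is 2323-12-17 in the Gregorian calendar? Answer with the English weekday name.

Monday

JDN 2569868 mod 7 = 0, and JDN 0 was a Monday, so this is a Monday.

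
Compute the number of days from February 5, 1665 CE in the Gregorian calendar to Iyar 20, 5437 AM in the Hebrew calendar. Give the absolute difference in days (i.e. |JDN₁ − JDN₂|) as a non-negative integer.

4489

First date → JDN 2329225; second date → JDN 2333714.
The interval is |2329225 − 2333714| = 4489 days.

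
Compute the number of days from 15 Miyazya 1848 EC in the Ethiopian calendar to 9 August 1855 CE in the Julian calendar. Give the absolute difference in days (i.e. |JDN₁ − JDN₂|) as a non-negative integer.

JDN of the first date = 2399062.
JDN of the second date = 2398817.
|2398817 − 2399062| = 245.

245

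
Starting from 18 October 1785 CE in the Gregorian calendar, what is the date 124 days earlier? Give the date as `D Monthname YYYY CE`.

16 June 1785 CE

Counting 124 days back from JDN 2373309 reaches JDN 2373185, which is 16 June 1785 CE.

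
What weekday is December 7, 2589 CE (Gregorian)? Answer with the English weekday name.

JDN 2667014 mod 7 = 0, and JDN 0 was a Monday, so this is a Monday.

Monday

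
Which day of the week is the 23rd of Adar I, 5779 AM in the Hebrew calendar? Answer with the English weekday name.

Thursday

This is JDN 2458543 (28 February 2019 Gregorian).
Since JDN mod 7 = 3 (0 = Monday), the day is Thursday.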